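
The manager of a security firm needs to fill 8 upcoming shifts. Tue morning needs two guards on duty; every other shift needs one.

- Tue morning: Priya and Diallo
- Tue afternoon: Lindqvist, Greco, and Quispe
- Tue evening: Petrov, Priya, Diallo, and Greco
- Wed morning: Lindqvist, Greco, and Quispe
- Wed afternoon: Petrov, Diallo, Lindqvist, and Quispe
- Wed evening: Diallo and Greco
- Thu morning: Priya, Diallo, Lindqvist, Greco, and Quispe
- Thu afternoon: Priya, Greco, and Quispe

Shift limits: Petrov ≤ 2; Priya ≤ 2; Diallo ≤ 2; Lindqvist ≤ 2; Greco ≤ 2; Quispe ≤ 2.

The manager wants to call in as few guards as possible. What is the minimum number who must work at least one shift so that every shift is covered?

9 slots to fill and no one can take more than 2, so at least ⌈9/2⌉ = 5 guards are needed.
Petrov, Priya, Diallo, Lindqvist, and Greco alone can cover everything: Tue morning→Priya+Diallo, Tue afternoon→Lindqvist, Tue evening→Petrov, Wed morning→Lindqvist, Wed afternoon→Petrov, Wed evening→Diallo, Thu morning→Greco, Thu afternoon→Priya.

5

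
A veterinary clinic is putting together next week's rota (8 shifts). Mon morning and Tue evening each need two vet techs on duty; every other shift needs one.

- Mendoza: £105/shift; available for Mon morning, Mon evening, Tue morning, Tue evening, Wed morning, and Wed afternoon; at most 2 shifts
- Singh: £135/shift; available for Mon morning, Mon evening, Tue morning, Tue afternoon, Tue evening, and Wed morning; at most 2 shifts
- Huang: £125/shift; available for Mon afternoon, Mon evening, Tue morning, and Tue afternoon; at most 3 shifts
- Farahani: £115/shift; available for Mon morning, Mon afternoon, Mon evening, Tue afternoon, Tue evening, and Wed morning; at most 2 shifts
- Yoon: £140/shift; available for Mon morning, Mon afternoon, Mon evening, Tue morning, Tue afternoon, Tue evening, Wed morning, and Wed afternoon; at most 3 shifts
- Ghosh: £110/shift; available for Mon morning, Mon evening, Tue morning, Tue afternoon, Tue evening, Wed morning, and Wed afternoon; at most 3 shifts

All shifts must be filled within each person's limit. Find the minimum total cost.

Picking the cheapest available vet tech for each shift independently would cost £1075, but that ignores the shift limits.
An optimal schedule: Mon morning→Mendoza+Ghosh, Mon afternoon→Farahani, Mon evening→Huang, Tue morning→Huang, Tue afternoon→Huang, Tue evening→Ghosh+Farahani, Wed morning→Ghosh, Wed afternoon→Mendoza.
Total: 105 + 110 + 115 + 125 + 125 + 125 + 110 + 115 + 110 + 105 = £1145.

£1145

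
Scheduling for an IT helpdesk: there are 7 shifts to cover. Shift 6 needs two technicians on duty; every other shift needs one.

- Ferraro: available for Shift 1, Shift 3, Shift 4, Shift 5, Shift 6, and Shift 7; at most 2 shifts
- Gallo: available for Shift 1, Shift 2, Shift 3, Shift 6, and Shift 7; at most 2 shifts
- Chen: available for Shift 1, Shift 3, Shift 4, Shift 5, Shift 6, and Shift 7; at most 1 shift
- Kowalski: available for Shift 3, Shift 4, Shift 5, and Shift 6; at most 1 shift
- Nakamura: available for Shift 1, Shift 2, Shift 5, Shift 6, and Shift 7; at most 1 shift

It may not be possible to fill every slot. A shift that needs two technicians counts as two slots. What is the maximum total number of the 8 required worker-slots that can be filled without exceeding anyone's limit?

Total capacity across all technicians is 2+2+1+1+1 = 7, and 8 slots are needed, so at most 7 can be filled.
An assignment achieving 7: Shift 1→Ferraro, Shift 2→Gallo, Shift 3→Gallo, Shift 4→Ferraro, Shift 5→Chen, Shift 6→Kowalski, Shift 7→Nakamura.
Loads: Ferraro 2/2, Gallo 2/2, Chen 1/1, Kowalski 1/1, Nakamura 1/1.

7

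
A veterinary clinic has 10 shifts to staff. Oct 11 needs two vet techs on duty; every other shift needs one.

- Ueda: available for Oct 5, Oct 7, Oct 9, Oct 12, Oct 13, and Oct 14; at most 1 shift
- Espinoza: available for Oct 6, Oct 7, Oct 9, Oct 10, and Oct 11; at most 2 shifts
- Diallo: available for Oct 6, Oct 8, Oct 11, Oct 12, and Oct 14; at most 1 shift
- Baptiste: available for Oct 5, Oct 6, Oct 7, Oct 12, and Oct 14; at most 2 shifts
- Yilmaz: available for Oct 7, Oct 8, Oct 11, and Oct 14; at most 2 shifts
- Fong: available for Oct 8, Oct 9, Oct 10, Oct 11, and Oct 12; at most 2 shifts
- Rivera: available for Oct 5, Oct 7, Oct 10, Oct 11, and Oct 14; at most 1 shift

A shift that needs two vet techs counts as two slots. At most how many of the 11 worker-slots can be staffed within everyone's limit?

11

Total capacity across all vet techs is 1+2+1+2+2+2+1 = 11, and 11 slots are needed, so at most 11 can be filled.
An assignment achieving 11: Oct 5→Baptiste, Oct 6→Espinoza, Oct 7→Yilmaz, Oct 8→Diallo, Oct 9→Espinoza, Oct 10→Fong, Oct 11→Yilmaz+Fong, Oct 12→Baptiste, Oct 13→Ueda, Oct 14→Rivera.
Loads: Ueda 1/1, Espinoza 2/2, Diallo 1/1, Baptiste 2/2, Yilmaz 2/2, Fong 2/2, Rivera 1/1.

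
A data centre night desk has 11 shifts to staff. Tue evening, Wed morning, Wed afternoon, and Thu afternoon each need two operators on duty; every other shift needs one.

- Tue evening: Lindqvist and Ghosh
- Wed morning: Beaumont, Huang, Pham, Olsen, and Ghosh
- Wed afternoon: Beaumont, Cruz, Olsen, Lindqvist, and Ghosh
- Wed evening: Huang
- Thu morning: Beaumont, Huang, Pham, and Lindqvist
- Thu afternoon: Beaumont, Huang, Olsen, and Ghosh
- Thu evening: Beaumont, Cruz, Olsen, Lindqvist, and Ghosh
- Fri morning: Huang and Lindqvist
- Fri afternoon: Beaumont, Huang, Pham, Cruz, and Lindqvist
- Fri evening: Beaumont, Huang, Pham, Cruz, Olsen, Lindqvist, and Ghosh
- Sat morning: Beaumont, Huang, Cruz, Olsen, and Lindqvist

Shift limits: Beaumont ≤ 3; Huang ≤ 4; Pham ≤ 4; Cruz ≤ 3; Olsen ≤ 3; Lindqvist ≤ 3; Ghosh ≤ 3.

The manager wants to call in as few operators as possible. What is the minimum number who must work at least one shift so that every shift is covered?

15 slots to fill and no one can take more than 4, so at least ⌈15/4⌉ = 4 operators are needed.
Any 4 operators together have capacity at most 4+4+3+3 = 14 < 15 slots, so 4 can never suffice.
Beaumont, Huang, Pham, Lindqvist, and Ghosh alone can cover everything: Tue evening→Lindqvist+Ghosh, Wed morning→Pham+Ghosh, Wed afternoon→Beaumont+Lindqvist, Wed evening→Huang, Thu morning→Pham, Thu afternoon→Beaumont+Huang, Thu evening→Beaumont, Fri morning→Huang, Fri afternoon→Pham, Fri evening→Pham, Sat morning→Huang.

5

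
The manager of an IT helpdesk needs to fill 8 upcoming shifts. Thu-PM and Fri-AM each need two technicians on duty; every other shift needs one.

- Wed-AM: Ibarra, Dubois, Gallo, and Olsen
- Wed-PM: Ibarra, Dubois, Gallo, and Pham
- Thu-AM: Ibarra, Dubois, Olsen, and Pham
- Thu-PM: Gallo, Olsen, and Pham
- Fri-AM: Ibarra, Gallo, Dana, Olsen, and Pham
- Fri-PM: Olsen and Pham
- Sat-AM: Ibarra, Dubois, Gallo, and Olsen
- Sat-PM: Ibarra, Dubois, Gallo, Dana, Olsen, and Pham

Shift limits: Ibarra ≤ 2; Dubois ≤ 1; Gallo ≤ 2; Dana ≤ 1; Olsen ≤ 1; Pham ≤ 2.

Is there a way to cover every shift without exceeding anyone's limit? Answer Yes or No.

Total capacity is 2+1+2+1+1+2 = 9 but 10 worker-slots are needed — infeasible.

No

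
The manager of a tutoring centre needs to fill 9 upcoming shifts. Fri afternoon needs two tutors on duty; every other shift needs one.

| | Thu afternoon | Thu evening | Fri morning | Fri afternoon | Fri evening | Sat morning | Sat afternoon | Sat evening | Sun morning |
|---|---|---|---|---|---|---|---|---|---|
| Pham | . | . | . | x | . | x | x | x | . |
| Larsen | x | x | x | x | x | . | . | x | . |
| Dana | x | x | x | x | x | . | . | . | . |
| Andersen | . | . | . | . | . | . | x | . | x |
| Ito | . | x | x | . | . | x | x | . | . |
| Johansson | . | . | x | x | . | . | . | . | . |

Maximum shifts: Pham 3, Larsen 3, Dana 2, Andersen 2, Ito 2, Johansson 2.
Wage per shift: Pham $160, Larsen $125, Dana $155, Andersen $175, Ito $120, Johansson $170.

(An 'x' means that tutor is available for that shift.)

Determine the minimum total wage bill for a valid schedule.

Sun morning can only be covered by Andersen, so that assignment is forced.
Picking the cheapest available tutor for each shift independently would cost $1310, but that ignores the shift limits.
An optimal schedule: Thu afternoon→Larsen, Thu evening→Ito, Fri morning→Dana, Fri afternoon→Dana+Pham, Fri evening→Larsen, Sat morning→Ito, Sat afternoon→Pham, Sat evening→Larsen, Sun morning→Andersen.
Total: 125 + 120 + 155 + 155 + 160 + 125 + 120 + 160 + 125 + 175 = $1420.

$1420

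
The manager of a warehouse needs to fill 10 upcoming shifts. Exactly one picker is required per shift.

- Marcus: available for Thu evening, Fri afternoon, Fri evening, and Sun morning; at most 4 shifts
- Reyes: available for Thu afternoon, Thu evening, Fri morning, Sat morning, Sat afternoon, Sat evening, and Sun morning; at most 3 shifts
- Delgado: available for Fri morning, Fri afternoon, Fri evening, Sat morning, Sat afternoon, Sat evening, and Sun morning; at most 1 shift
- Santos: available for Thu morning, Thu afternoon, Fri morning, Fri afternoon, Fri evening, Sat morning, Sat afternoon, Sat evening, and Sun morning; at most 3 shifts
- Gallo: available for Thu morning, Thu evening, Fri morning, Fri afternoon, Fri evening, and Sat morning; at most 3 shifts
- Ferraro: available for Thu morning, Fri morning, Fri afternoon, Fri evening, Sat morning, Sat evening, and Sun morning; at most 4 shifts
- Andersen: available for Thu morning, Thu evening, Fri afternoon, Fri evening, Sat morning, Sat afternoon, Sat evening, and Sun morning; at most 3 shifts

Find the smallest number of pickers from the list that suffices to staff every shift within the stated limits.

10 slots to fill and no one can take more than 4, so at least ⌈10/4⌉ = 3 pickers are needed.
Marcus, Reyes, and Santos alone can cover everything: Thu morning→Santos, Thu afternoon→Reyes, Thu evening→Marcus, Fri morning→Reyes, Fri afternoon→Marcus, Fri evening→Marcus, Sat morning→Reyes, Sat afternoon→Santos, Sat evening→Santos, Sun morning→Marcus.

3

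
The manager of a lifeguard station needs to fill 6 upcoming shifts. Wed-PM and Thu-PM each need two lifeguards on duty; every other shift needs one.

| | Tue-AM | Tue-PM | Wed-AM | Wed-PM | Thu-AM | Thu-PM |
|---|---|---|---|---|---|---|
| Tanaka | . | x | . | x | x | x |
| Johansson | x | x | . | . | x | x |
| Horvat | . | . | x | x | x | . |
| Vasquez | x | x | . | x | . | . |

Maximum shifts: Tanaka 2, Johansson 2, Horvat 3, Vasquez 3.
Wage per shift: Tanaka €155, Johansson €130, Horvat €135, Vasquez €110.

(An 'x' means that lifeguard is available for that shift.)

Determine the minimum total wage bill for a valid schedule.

€1015

Wed-AM can only be covered by Horvat, so that assignment is forced.
Thu-PM can only be covered by Tanaka and Johansson, so that assignment is forced.
Picking the cheapest available lifeguard for each shift independently would cost €1015, and that bound is achievable.
An optimal schedule: Tue-AM→Vasquez, Tue-PM→Vasquez, Wed-AM→Horvat, Wed-PM→Vasquez+Horvat, Thu-AM→Johansson, Thu-PM→Johansson+Tanaka.
Total: 110 + 110 + 135 + 110 + 135 + 130 + 130 + 155 = €1015.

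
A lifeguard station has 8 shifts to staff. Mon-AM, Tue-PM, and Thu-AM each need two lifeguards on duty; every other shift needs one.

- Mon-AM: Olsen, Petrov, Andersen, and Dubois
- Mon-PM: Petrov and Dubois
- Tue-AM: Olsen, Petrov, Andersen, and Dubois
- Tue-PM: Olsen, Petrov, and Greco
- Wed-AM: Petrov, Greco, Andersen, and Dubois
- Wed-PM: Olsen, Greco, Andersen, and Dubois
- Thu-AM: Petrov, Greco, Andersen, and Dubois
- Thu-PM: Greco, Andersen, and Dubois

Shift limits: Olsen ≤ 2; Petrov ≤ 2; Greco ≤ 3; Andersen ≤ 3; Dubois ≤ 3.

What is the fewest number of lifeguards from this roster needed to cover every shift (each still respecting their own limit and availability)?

11 slots to fill and no one can take more than 3, so at least ⌈11/3⌉ = 4 lifeguards are needed.
Olsen, Greco, Andersen, and Dubois alone can cover everything: Mon-AM→Olsen+Andersen, Mon-PM→Dubois, Tue-AM→Andersen, Tue-PM→Olsen+Greco, Wed-AM→Greco, Wed-PM→Dubois, Thu-AM→Greco+Andersen, Thu-PM→Dubois.

4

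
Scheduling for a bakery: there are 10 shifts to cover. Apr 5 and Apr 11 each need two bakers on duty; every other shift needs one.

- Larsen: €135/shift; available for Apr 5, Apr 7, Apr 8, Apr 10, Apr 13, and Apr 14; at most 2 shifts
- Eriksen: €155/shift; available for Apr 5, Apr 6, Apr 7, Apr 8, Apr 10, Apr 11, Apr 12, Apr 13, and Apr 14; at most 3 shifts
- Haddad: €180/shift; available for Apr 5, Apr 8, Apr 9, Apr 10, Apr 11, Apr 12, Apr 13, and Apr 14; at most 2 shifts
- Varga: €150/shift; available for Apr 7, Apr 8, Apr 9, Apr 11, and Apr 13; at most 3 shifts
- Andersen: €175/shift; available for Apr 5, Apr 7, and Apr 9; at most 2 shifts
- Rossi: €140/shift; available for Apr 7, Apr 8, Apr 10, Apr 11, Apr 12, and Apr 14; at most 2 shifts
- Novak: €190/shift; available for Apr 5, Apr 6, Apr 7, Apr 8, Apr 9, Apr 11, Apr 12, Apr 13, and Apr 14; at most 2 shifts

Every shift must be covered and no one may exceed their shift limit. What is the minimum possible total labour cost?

Picking the cheapest available baker for each shift independently would cost €1700, but that ignores the shift limits.
An optimal schedule: Apr 5→Eriksen+Andersen, Apr 6→Eriksen, Apr 7→Andersen, Apr 8→Varga, Apr 9→Varga, Apr 10→Larsen, Apr 11→Varga+Eriksen, Apr 12→Rossi, Apr 13→Larsen, Apr 14→Rossi.
Total: 155 + 175 + 155 + 175 + 150 + 150 + 135 + 150 + 155 + 140 + 135 + 140 = €1815.

€1815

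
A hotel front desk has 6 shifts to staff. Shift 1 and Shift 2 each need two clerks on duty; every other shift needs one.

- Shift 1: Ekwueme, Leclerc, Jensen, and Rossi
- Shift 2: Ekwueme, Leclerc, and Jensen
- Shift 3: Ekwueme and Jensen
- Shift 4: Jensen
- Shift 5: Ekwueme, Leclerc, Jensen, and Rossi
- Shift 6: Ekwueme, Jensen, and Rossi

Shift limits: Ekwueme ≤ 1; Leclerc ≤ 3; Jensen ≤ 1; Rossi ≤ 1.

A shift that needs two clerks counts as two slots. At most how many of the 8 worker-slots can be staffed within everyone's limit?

6

Total capacity across all clerks is 1+3+1+1 = 6, and 8 slots are needed, so at most 6 can be filled.
An assignment achieving 6: Shift 1→Leclerc, Shift 2→Leclerc, Shift 3→Ekwueme, Shift 4→Jensen, Shift 5→Leclerc, Shift 6→Rossi.
Loads: Ekwueme 1/1, Leclerc 3/3, Jensen 1/1, Rossi 1/1.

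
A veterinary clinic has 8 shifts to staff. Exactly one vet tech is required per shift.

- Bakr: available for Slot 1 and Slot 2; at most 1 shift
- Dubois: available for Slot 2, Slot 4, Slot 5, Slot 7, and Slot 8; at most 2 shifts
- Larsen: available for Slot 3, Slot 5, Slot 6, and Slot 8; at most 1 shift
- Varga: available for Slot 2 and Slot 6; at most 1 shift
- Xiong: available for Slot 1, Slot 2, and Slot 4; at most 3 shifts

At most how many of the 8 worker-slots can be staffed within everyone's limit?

7

Total capacity across all vet techs is 1+2+1+1+3 = 8, and 8 slots are needed, so at most 8 can be filled.
Shifts {Slot 3, Slot 5, Slot 7, Slot 8} need 4 slots but only Dubois and Larsen are available for them, supplying at most 3 — so at least 1 slot must go unfilled.
An assignment achieving 7: Slot 1→Bakr, Slot 2→Xiong, Slot 3→Larsen, Slot 4→Xiong, Slot 5→Dubois, Slot 6→Varga, Slot 7→Dubois.
Loads: Bakr 1/1, Dubois 2/2, Larsen 1/1, Varga 1/1, Xiong 2/3.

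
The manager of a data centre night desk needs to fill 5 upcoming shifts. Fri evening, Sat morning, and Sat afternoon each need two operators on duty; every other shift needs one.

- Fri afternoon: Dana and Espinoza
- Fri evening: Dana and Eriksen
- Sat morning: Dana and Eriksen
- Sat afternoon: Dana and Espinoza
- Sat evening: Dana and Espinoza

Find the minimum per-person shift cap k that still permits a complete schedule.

3

With 3 operators and 8 worker-slots to fill, someone must work at least ⌈8/3⌉ = 3 shifts, so k ≥ 3.
k = 3 works: Fri afternoon→Espinoza, Fri evening→Dana+Eriksen, Sat morning→Dana+Eriksen, Sat afternoon→Dana+Espinoza, Sat evening→Espinoza.
Loads: Dana 3, Eriksen 2, Espinoza 3 — all ≤ 3.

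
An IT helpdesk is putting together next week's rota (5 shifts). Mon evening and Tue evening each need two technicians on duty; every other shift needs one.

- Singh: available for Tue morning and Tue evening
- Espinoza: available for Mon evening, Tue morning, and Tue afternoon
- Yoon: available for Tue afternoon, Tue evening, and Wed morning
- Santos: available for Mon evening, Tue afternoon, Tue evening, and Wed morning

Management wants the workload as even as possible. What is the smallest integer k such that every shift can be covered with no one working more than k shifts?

2

With 4 technicians and 7 worker-slots to fill, someone must work at least ⌈7/4⌉ = 2 shifts, so k ≥ 2.
k = 2 works: Mon evening→Espinoza+Santos, Tue morning→Singh, Tue afternoon→Espinoza, Tue evening→Singh+Yoon, Wed morning→Yoon.
Loads: Singh 2, Espinoza 2, Yoon 2, Santos 1 — all ≤ 2.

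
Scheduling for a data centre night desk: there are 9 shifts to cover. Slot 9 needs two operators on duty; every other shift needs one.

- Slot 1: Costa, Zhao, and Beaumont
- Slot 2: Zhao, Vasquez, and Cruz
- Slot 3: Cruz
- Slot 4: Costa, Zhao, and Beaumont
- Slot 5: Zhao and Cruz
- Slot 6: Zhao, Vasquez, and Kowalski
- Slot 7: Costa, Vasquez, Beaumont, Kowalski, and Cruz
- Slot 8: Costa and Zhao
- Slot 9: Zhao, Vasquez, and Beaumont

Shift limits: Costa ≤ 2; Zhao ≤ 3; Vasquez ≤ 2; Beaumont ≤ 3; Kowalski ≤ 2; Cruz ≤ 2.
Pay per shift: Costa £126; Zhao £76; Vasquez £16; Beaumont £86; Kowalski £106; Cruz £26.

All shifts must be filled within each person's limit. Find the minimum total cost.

Slot 3 can only be covered by Cruz, so that assignment is forced.
Picking the cheapest available operator for each shift independently would cost £420, but that ignores the shift limits.
An optimal schedule: Slot 1→Zhao, Slot 2→Vasquez, Slot 3→Cruz, Slot 4→Beaumont, Slot 5→Cruz, Slot 6→Vasquez, Slot 7→Beaumont, Slot 8→Zhao, Slot 9→Zhao+Beaumont.
Total: 76 + 16 + 26 + 86 + 26 + 16 + 86 + 76 + 76 + 86 = £570.

£570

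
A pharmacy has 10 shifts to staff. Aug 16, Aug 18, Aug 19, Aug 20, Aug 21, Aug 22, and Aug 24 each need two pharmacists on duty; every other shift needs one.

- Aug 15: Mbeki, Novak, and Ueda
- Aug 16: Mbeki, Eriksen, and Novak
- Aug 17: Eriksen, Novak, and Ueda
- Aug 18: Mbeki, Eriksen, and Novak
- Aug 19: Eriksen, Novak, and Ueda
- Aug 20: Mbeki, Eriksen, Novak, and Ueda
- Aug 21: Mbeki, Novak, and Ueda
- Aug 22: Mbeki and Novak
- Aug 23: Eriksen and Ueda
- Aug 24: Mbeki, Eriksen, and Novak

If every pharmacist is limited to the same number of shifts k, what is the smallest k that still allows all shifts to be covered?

With 4 pharmacists and 17 worker-slots to fill, someone must work at least ⌈17/4⌉ = 5 shifts, so k ≥ 5.
k = 5 works: Aug 15→Mbeki, Aug 16→Mbeki+Eriksen, Aug 17→Eriksen, Aug 18→Mbeki+Eriksen, Aug 19→Eriksen+Novak, Aug 20→Novak+Ueda, Aug 21→Novak+Ueda, Aug 22→Mbeki+Novak, Aug 23→Eriksen, Aug 24→Mbeki+Novak.
Loads: Mbeki 5, Eriksen 5, Novak 5, Ueda 2 — all ≤ 5.

5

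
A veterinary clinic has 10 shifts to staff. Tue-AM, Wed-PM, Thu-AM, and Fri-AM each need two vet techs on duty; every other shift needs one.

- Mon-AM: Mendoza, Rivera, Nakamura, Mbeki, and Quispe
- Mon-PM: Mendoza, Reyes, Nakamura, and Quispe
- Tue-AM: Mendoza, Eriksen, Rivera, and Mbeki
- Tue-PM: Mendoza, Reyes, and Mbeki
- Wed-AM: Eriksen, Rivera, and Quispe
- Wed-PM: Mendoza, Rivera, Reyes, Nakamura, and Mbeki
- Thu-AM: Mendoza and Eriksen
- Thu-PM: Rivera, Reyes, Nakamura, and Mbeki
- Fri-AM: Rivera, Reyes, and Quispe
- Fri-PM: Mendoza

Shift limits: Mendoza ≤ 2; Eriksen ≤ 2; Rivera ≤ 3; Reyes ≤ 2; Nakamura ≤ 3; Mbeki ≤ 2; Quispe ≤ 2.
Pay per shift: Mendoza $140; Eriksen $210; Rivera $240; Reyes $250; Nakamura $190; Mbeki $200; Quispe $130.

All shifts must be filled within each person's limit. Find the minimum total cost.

Thu-AM can only be covered by Mendoza and Eriksen, so that assignment is forced.
Fri-PM can only be covered by Mendoza, so that assignment is forced.
Picking the cheapest available vet tech for each shift independently would cost $2250, but that ignores the shift limits.
An optimal schedule: Mon-AM→Nakamura, Mon-PM→Nakamura, Tue-AM→Eriksen+Rivera, Tue-PM→Mbeki, Wed-AM→Quispe, Wed-PM→Mbeki+Rivera, Thu-AM→Mendoza+Eriksen, Thu-PM→Nakamura, Fri-AM→Quispe+Rivera, Fri-PM→Mendoza.
Total: 190 + 190 + 210 + 240 + 200 + 130 + 200 + 240 + 140 + 210 + 190 + 130 + 240 + 140 = $2650.

$2650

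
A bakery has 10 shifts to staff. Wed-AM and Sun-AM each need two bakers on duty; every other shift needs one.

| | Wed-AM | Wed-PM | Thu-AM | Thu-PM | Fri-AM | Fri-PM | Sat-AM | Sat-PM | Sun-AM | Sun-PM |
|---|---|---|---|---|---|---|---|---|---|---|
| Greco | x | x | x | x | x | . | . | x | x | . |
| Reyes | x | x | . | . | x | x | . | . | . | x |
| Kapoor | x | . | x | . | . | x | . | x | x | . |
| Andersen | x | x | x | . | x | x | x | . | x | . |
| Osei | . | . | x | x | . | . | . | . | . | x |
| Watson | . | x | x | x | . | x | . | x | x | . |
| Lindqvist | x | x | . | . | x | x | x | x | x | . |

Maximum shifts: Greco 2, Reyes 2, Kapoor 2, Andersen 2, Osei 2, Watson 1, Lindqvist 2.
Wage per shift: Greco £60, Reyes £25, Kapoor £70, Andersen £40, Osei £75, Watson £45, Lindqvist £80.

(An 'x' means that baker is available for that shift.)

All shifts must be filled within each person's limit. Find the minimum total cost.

Picking the cheapest available baker for each shift independently would cost £420, but that ignores the shift limits.
An optimal schedule: Wed-AM→Greco+Kapoor, Wed-PM→Andersen, Thu-AM→Osei, Thu-PM→Osei, Fri-AM→Reyes, Fri-PM→Kapoor, Sat-AM→Andersen, Sat-PM→Watson, Sun-AM→Greco+Lindqvist, Sun-PM→Reyes.
Total: 60 + 70 + 40 + 75 + 75 + 25 + 70 + 40 + 45 + 60 + 80 + 25 = £665.

£665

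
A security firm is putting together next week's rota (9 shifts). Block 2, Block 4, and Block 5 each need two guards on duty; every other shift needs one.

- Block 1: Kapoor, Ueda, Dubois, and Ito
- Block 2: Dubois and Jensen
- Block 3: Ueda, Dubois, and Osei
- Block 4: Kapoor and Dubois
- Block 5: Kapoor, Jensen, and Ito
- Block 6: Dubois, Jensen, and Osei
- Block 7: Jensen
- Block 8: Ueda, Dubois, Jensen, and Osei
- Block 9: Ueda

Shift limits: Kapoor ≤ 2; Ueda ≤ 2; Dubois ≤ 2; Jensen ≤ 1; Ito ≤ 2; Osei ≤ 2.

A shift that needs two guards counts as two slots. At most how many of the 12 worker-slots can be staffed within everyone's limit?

Total capacity across all guards is 2+2+2+1+2+2 = 11, and 12 slots are needed, so at most 11 can be filled.
An assignment achieving 11: Block 1→Ito, Block 2→Dubois, Block 3→Ueda, Block 4→Kapoor+Dubois, Block 5→Kapoor+Ito, Block 6→Osei, Block 7→Jensen, Block 8→Osei, Block 9→Ueda.
Loads: Kapoor 2/2, Ueda 2/2, Dubois 2/2, Jensen 1/1, Ito 2/2, Osei 2/2.

11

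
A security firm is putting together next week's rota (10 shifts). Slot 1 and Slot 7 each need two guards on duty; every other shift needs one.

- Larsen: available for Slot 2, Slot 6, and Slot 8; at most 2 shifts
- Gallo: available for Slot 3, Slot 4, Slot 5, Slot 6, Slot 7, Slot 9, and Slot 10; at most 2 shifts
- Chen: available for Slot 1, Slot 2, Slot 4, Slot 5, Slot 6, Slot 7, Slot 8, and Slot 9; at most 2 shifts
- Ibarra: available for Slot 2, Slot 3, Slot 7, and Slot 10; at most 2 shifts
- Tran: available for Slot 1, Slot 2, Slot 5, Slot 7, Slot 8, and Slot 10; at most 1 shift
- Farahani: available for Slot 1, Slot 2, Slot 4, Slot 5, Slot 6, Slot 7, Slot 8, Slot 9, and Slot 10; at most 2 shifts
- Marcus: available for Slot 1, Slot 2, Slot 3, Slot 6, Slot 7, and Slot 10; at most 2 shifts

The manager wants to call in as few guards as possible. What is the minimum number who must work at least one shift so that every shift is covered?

12 slots to fill and no one can take more than 2, so at least ⌈12/2⌉ = 6 guards are needed.
Larsen, Gallo, Chen, Ibarra, Farahani, and Marcus alone can cover everything: Slot 1→Chen+Farahani, Slot 2→Larsen, Slot 3→Gallo, Slot 4→Gallo, Slot 5→Chen, Slot 6→Marcus, Slot 7→Ibarra+Marcus, Slot 8→Larsen, Slot 9→Farahani, Slot 10→Ibarra.

6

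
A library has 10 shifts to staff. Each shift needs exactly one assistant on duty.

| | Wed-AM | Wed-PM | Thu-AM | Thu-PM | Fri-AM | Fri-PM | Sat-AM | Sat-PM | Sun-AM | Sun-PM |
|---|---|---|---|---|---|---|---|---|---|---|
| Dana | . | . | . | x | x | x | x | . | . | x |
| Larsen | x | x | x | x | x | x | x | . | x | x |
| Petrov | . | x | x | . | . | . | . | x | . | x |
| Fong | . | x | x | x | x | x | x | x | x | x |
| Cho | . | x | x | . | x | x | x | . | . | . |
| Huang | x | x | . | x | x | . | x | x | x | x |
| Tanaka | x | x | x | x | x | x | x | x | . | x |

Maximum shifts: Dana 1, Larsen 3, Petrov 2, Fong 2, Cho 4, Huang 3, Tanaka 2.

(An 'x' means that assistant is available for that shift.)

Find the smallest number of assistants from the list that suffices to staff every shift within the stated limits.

10 slots to fill and no one can take more than 4, so at least ⌈10/4⌉ = 3 assistants are needed.
Larsen, Cho, and Huang alone can cover everything: Wed-AM→Larsen, Wed-PM→Cho, Thu-AM→Larsen, Thu-PM→Larsen, Fri-AM→Cho, Fri-PM→Cho, Sat-AM→Cho, Sat-PM→Huang, Sun-AM→Huang, Sun-PM→Huang.

3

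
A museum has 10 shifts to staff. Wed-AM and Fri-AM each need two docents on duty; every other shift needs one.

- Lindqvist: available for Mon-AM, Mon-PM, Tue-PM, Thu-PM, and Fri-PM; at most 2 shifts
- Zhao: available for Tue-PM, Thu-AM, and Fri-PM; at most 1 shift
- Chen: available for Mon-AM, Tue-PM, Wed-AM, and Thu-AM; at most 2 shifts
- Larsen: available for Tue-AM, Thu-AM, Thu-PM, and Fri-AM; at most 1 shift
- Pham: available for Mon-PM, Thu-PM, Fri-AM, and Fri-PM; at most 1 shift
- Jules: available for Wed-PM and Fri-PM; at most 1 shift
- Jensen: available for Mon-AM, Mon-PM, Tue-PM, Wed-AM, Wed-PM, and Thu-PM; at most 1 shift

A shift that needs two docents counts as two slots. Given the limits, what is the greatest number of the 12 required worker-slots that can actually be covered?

Total capacity across all docents is 2+1+2+1+1+1+1 = 9, and 12 slots are needed, so at most 9 can be filled.
An assignment achieving 9: Mon-AM→Lindqvist, Mon-PM→Lindqvist, Tue-AM→Larsen, Tue-PM→Chen, Wed-AM→Chen+Jensen, Wed-PM→Jules, Thu-AM→Zhao, Fri-AM→Pham.
Loads: Lindqvist 2/2, Zhao 1/1, Chen 2/2, Larsen 1/1, Pham 1/1, Jules 1/1, Jensen 1/1.

9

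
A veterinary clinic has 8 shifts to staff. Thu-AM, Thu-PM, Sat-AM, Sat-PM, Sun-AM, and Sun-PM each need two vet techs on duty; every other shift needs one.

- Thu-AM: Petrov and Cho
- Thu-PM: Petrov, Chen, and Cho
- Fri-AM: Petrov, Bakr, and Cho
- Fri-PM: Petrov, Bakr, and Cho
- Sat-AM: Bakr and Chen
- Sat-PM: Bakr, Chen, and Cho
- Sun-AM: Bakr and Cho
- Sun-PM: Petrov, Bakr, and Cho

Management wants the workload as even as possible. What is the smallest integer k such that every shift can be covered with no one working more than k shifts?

With 4 vet techs and 14 worker-slots to fill, someone must work at least ⌈14/4⌉ = 4 shifts, so k ≥ 4.
k = 4 works: Thu-AM→Petrov+Cho, Thu-PM→Petrov+Chen, Fri-AM→Petrov, Fri-PM→Petrov, Sat-AM→Bakr+Chen, Sat-PM→Bakr+Chen, Sun-AM→Bakr+Cho, Sun-PM→Bakr+Cho.
Loads: Petrov 4, Bakr 4, Chen 3, Cho 3 — all ≤ 4.

4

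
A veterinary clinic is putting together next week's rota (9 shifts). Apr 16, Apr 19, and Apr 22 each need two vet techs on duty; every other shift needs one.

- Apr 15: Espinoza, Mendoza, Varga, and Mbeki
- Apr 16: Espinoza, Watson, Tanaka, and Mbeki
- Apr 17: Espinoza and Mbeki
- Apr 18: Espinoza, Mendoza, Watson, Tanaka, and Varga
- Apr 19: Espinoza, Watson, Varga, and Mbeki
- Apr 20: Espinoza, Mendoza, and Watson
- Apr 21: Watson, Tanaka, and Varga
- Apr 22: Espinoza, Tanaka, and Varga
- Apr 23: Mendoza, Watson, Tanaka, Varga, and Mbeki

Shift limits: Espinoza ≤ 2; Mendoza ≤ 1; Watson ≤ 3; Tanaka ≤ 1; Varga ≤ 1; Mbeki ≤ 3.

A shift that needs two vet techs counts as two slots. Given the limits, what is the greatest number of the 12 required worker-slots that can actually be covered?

Total capacity across all vet techs is 2+1+3+1+1+3 = 11, and 12 slots are needed, so at most 11 can be filled.
An assignment achieving 11: Apr 15→Mendoza, Apr 16→Watson+Mbeki, Apr 17→Espinoza, Apr 19→Watson+Mbeki, Apr 20→Espinoza, Apr 21→Watson, Apr 22→Tanaka+Varga, Apr 23→Mbeki.
Loads: Espinoza 2/2, Mendoza 1/1, Watson 3/3, Tanaka 1/1, Varga 1/1, Mbeki 3/3.

11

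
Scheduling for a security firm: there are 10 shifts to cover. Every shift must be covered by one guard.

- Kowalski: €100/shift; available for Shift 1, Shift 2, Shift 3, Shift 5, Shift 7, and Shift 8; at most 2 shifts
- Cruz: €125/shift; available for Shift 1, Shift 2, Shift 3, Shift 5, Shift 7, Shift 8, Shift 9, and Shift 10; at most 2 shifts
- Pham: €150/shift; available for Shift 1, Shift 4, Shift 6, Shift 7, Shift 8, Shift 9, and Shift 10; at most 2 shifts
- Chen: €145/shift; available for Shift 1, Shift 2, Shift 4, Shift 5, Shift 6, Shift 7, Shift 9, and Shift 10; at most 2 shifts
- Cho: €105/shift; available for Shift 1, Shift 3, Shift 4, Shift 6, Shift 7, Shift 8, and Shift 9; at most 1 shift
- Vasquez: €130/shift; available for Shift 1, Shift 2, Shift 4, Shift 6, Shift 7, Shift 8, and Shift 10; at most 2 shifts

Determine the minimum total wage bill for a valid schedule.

€1255

Picking the cheapest available guard for each shift independently would cost €1040, but that ignores the shift limits.
An optimal schedule: Shift 1→Chen, Shift 2→Cruz, Shift 3→Kowalski, Shift 4→Cho, Shift 5→Kowalski, Shift 6→Vasquez, Shift 7→Chen, Shift 8→Pham, Shift 9→Cruz, Shift 10→Vasquez.
Total: 145 + 125 + 100 + 105 + 100 + 130 + 145 + 150 + 125 + 130 = €1255.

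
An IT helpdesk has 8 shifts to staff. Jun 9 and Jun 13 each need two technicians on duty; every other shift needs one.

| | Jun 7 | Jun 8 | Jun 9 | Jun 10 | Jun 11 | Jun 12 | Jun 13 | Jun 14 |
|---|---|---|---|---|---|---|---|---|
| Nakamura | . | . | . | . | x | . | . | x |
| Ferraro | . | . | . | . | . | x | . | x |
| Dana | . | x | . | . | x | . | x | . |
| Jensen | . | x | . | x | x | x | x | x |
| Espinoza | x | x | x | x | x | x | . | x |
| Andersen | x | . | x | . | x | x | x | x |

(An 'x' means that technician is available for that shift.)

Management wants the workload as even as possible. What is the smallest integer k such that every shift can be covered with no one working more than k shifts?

2

With 6 technicians and 10 worker-slots to fill, someone must work at least ⌈10/6⌉ = 2 shifts, so k ≥ 2.
k = 2 works: Jun 7→Espinoza, Jun 8→Dana, Jun 9→Espinoza+Andersen, Jun 10→Jensen, Jun 11→Nakamura, Jun 12→Ferraro, Jun 13→Dana+Jensen, Jun 14→Nakamura.
Loads: Nakamura 2, Ferraro 1, Dana 2, Jensen 2, Espinoza 2, Andersen 1 — all ≤ 2.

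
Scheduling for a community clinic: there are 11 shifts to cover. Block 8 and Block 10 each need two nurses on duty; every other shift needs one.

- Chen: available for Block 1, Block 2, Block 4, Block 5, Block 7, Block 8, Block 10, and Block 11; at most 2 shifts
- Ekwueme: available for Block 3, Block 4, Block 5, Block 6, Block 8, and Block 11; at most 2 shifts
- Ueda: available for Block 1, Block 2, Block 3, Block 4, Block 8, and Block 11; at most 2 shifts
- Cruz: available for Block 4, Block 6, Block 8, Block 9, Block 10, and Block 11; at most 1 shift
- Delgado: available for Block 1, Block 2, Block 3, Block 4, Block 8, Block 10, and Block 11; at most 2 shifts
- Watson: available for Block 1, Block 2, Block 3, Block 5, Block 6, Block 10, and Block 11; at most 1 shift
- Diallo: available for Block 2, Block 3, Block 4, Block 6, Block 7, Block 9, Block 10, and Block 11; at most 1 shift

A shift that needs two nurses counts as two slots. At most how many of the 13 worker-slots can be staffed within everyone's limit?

Total capacity across all nurses is 2+2+2+1+2+1+1 = 11, and 13 slots are needed, so at most 11 can be filled.
An assignment achieving 11: Block 1→Ueda, Block 2→Ueda, Block 3→Ekwueme, Block 4→Diallo, Block 5→Chen, Block 6→Ekwueme, Block 7→Chen, Block 8→Delgado, Block 9→Cruz, Block 10→Delgado+Watson.
Loads: Chen 2/2, Ekwueme 2/2, Ueda 2/2, Cruz 1/1, Delgado 2/2, Watson 1/1, Diallo 1/1.

11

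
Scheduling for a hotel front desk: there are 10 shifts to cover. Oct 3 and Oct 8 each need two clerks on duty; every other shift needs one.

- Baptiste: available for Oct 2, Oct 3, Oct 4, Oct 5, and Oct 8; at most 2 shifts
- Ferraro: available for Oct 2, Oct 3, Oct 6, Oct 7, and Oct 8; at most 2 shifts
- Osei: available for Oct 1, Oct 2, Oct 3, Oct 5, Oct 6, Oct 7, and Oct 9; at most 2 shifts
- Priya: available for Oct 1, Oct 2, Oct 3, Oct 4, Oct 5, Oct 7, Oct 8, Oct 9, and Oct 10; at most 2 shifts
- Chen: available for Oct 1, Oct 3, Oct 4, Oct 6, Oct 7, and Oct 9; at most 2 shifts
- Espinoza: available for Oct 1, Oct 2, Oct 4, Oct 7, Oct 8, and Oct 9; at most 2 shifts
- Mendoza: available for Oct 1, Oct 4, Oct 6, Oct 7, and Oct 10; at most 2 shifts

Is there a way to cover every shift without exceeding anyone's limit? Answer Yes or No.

One valid schedule: Oct 1→Osei, Oct 2→Baptiste, Oct 3→Priya+Chen, Oct 4→Chen, Oct 5→Baptiste, Oct 6→Ferraro, Oct 7→Espinoza, Oct 8→Ferraro+Espinoza, Oct 9→Osei, Oct 10→Priya.
Loads: Baptiste 2/2, Ferraro 2/2, Osei 2/2, Priya 2/2, Chen 2/2, Espinoza 2/2, Mendoza 0/2 — all within limits.

Yes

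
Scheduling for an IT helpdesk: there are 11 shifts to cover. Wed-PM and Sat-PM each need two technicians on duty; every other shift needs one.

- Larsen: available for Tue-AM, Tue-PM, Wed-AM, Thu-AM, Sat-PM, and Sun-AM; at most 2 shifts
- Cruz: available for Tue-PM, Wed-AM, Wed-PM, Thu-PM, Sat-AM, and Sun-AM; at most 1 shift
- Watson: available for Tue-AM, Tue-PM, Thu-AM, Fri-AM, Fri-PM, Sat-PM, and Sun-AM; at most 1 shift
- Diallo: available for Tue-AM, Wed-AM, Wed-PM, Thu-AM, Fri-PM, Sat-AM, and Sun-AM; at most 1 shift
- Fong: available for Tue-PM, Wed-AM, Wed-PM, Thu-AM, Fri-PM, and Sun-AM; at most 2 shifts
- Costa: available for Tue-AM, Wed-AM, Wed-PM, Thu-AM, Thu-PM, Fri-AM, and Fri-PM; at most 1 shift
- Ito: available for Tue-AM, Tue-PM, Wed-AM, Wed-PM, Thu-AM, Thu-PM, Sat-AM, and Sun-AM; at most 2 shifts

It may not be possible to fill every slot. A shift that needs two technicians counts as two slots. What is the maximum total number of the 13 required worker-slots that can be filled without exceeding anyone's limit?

Total capacity across all technicians is 2+1+1+1+2+1+2 = 10, and 13 slots are needed, so at most 10 can be filled.
An assignment achieving 10: Tue-AM→Larsen, Tue-PM→Fong, Wed-AM→Ito, Wed-PM→Costa+Ito, Thu-PM→Cruz, Fri-AM→Watson, Fri-PM→Fong, Sat-AM→Diallo, Sat-PM→Larsen.
Loads: Larsen 2/2, Cruz 1/1, Watson 1/1, Diallo 1/1, Fong 2/2, Costa 1/1, Ito 2/2.

10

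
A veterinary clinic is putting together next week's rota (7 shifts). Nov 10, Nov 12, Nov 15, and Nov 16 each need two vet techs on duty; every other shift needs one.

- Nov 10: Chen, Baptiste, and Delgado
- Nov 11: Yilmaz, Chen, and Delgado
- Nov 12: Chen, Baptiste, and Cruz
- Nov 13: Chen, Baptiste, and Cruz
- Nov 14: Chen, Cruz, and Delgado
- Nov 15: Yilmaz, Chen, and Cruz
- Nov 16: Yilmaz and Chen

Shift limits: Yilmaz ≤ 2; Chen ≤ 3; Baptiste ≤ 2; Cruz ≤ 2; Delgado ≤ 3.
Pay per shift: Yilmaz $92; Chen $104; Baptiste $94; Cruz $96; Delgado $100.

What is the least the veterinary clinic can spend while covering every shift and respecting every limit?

Nov 16 can only be covered by Yilmaz and Chen, so that assignment is forced.
Picking the cheapest available vet tech for each shift independently would cost $1050, but that ignores the shift limits.
An optimal schedule: Nov 10→Baptiste+Delgado, Nov 11→Delgado, Nov 12→Baptiste+Cruz, Nov 13→Cruz, Nov 14→Delgado, Nov 15→Yilmaz+Chen, Nov 16→Yilmaz+Chen.
Total: 94 + 100 + 100 + 94 + 96 + 96 + 100 + 92 + 104 + 92 + 104 = $1072.

$1072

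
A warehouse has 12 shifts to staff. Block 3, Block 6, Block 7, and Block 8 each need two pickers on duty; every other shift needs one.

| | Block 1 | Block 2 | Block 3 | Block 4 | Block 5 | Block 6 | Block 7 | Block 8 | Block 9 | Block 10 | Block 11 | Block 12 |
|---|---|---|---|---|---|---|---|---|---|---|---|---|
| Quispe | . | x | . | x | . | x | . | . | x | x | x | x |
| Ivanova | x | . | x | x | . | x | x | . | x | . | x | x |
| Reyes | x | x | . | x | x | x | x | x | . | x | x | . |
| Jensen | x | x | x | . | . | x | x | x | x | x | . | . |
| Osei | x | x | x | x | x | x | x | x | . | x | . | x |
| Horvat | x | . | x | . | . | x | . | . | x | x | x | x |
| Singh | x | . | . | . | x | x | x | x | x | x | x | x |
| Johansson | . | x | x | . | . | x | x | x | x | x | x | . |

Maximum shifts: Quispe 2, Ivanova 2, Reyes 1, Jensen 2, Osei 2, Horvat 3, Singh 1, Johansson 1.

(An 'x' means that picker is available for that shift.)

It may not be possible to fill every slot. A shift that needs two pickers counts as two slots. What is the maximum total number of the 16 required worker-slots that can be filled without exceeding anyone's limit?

14

Total capacity across all pickers is 2+2+1+2+2+3+1+1 = 14, and 16 slots are needed, so at most 14 can be filled.
An assignment achieving 14: Block 1→Osei, Block 2→Quispe, Block 3→Ivanova+Jensen, Block 4→Quispe, Block 5→Reyes, Block 7→Singh+Johansson, Block 8→Jensen+Osei, Block 9→Horvat, Block 10→Horvat, Block 11→Horvat, Block 12→Ivanova.
Loads: Quispe 2/2, Ivanova 2/2, Reyes 1/1, Jensen 2/2, Osei 2/2, Horvat 3/3, Singh 1/1, Johansson 1/1.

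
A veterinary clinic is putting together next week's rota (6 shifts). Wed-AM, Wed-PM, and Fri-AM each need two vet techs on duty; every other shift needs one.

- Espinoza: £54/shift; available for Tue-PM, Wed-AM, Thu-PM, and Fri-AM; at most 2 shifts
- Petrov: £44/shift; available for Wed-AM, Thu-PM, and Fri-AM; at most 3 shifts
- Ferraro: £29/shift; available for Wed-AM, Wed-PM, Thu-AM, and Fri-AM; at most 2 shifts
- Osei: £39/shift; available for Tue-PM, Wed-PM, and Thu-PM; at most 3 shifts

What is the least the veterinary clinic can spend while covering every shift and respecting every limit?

Wed-PM can only be covered by Ferraro and Osei, so that assignment is forced.
Thu-AM can only be covered by Ferraro, so that assignment is forced.
Picking the cheapest available vet tech for each shift independently would cost £321, but that ignores the shift limits.
An optimal schedule: Tue-PM→Osei, Wed-AM→Petrov+Espinoza, Wed-PM→Ferraro+Osei, Thu-AM→Ferraro, Thu-PM→Osei, Fri-AM→Petrov+Espinoza.
Total: 39 + 44 + 54 + 29 + 39 + 29 + 39 + 44 + 54 = £371.

£371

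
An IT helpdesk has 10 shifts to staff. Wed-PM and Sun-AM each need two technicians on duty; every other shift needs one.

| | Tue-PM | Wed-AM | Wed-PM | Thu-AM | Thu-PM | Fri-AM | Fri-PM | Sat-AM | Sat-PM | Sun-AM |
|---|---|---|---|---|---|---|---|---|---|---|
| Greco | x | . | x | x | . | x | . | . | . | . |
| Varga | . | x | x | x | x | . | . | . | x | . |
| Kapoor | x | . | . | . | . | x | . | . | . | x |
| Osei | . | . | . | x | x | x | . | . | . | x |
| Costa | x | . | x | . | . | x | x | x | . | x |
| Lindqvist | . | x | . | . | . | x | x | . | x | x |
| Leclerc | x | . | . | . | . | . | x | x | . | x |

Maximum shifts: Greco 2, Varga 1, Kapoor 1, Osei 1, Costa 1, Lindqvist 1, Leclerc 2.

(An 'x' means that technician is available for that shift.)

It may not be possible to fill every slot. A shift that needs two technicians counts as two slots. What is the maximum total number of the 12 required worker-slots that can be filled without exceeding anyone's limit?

Total capacity across all technicians is 2+1+1+1+1+1+2 = 9, and 12 slots are needed, so at most 9 can be filled.
An assignment achieving 9: Tue-PM→Kapoor, Wed-AM→Varga, Wed-PM→Greco, Thu-AM→Greco, Thu-PM→Osei, Fri-PM→Leclerc, Sat-AM→Costa, Sat-PM→Lindqvist, Sun-AM→Leclerc.
Loads: Greco 2/2, Varga 1/1, Kapoor 1/1, Osei 1/1, Costa 1/1, Lindqvist 1/1, Leclerc 2/2.

9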